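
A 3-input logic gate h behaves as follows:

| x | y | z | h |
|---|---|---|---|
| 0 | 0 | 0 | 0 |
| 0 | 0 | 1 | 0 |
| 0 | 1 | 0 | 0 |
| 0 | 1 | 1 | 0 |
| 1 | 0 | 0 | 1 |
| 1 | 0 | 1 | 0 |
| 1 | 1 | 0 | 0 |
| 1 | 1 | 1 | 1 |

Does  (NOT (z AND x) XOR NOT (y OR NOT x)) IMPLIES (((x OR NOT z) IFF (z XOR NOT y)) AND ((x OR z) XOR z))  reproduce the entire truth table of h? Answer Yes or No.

Yes

Evaluate (NOT (z AND x) XOR NOT (y OR NOT x)) IMPLIES (((x OR NOT z) IFF (z XOR NOT y)) AND ((x OR z) XOR z)) on each row and compare to h:
  x=0, y=0, z=0: formula gives 0, h = 0 ✓
  x=0, y=0, z=1: formula gives 0, h = 0 ✓
  x=0, y=1, z=0: formula gives 0, h = 0 ✓
  x=0, y=1, z=1: formula gives 0, h = 0 ✓
  x=1, y=0, z=0: formula gives 1, h = 1 ✓
  … (the remaining 3 rows also agree.)
Every row agrees, so the formula is equivalent.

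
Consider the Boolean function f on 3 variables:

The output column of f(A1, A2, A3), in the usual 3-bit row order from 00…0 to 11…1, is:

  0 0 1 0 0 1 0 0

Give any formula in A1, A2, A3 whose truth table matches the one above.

f=1 on 2 inputs: (0,1,0), (1,0,1). Reading each as a conjunction of literals (¬A1·A2·¬A3, A1·¬A2·A3) and taking the OR gives the canonical DNF.

f(A1, A2, A3) = ((not A1 and A2) and not A3) or ((A1 and not A2) and A3)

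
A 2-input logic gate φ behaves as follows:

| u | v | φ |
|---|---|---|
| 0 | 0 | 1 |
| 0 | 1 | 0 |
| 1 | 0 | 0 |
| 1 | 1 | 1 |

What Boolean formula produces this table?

The output is 1 exactly when an even number of inputs are 1 — the complement of 2-way XOR.

φ(u, v) = NOT (u XOR v)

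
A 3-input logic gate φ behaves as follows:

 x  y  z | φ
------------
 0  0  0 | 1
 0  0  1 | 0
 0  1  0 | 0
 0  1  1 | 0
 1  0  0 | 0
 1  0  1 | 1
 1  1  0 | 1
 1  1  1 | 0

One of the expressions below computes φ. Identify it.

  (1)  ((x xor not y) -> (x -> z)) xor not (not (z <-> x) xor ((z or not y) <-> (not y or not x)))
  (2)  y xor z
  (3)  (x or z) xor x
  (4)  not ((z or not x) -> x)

1

(2): at (0,0,0) it gives 0, but φ = 1 — eliminated.
(3): at (0,0,0) it gives 0, but φ = 1 — eliminated.
(4): at (0,0,1) it gives 1, but φ = 0 — eliminated.
That leaves (1). Evaluating it on every row reproduces the table of φ exactly.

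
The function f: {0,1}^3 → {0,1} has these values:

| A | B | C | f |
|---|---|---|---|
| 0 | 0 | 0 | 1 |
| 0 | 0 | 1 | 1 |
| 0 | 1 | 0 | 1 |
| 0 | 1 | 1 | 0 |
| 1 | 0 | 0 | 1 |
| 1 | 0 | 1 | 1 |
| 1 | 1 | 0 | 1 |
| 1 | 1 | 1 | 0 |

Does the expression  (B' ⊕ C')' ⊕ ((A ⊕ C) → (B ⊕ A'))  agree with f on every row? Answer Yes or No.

No

Check the formula against f row by row:
  A=0, B=0, C=0: formula gives 0, but f = 1 ✗
Row (0,0,0) is a counterexample, so the formula is not equivalent to f.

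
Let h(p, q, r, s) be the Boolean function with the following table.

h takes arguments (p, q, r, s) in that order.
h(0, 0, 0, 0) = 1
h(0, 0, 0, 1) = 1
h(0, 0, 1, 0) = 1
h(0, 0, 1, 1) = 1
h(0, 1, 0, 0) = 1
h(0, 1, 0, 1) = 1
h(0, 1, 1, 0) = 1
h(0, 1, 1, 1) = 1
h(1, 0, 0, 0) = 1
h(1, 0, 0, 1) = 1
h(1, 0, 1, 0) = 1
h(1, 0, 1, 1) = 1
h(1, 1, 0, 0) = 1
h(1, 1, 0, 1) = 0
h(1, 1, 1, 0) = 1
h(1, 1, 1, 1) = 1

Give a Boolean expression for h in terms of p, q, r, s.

Only row (1,1,0,1) gives 0. So h is 1 everywhere except there — the complement of the minterm p·q·¬r·s.

h(p, q, r, s) = ¬(((p ∧ q) ∧ ¬r) ∧ s)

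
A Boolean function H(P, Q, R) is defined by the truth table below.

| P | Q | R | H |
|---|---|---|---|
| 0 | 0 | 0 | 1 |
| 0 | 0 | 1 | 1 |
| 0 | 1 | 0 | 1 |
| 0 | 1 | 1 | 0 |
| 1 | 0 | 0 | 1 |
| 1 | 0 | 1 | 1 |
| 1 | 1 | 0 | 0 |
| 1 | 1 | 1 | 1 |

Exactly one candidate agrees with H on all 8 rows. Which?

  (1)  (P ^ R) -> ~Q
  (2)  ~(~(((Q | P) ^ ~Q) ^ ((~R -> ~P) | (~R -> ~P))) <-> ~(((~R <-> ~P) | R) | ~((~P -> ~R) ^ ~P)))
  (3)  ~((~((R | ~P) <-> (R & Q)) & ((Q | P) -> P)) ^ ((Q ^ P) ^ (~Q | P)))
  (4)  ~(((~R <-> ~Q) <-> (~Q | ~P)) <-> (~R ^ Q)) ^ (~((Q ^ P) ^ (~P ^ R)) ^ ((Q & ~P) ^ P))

(2) disagrees with H on (0,1,1) (formula → 1, table → 0); rule it out.
(3) disagrees with H on (0,1,0) (formula → 0, table → 1); rule it out.
(4) disagrees with H on (0,0,0) (formula → 0, table → 1); rule it out.
(1) is the remaining candidate, and it agrees with H on all 8 inputs.

1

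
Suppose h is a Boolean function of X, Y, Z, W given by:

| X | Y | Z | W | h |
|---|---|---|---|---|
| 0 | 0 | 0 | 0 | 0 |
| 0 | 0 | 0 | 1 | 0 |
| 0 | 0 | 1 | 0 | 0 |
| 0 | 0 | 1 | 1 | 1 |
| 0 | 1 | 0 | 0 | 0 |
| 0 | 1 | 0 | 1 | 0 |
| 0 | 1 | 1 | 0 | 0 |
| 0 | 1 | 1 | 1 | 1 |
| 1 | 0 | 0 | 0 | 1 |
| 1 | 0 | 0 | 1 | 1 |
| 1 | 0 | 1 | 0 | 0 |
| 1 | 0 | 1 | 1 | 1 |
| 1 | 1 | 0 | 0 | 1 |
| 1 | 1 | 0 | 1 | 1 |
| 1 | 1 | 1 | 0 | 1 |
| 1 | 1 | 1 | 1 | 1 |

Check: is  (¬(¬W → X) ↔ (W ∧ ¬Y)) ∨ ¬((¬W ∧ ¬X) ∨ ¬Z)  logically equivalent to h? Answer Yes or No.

Check the formula against h row by row:
  X=0, Y=0, Z=0, W=0: formula gives 0, h = 0 ✓
  X=0, Y=0, Z=0, W=1: formula gives 0, h = 0 ✓
  X=0, Y=0, Z=1, W=0: formula gives 0, h = 0 ✓
  X=0, Y=0, Z=1, W=1: formula gives 1, h = 1 ✓
  …
  X=0, Y=1, Z=0, W=1: formula gives 1, but h = 0 ✗
A single disagreement suffices: at (0,1,0,1) they differ, so the formula does not compute h.

No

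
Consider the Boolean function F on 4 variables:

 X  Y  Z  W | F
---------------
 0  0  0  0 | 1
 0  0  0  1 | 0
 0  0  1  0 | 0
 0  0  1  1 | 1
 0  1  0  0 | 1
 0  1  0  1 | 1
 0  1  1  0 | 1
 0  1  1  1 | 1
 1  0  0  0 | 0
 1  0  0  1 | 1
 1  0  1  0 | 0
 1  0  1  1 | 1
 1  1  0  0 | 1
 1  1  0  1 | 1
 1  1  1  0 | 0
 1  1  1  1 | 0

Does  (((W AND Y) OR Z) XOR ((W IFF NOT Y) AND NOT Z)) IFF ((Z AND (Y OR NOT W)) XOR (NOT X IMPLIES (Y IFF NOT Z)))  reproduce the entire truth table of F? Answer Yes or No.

Test each input against both F and the formula:
  X=0, Y=0, Z=0, W=0: formula gives 1, F = 1 ✓
  X=0, Y=0, Z=0, W=1: formula gives 0, F = 0 ✓
  X=0, Y=0, Z=1, W=0: formula gives 0, F = 0 ✓
  X=0, Y=0, Z=1, W=1: formula gives 1, F = 1 ✓
  … (the remaining 12 rows also agree.)
No disagreement on any input; they are logically equivalent.

Yes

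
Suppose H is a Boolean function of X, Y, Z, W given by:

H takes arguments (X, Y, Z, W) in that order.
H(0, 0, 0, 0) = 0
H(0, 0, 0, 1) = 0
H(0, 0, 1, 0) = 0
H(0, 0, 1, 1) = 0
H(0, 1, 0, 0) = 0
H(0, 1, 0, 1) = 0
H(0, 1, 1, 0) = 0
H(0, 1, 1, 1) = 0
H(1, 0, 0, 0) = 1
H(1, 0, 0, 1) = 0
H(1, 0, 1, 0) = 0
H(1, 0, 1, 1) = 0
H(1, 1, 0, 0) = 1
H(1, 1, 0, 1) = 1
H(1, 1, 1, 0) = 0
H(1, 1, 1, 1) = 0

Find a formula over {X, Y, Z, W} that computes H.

Collect the rows where H=1 — (1,0,0,0), (1,1,0,0), (1,1,0,1) — and write one minterm per row: X·¬Y·¬Z·¬W, X·Y·¬Z·¬W, X·Y·¬Z·W. Their union (logical OR) reproduces the table exactly.

H(X, Y, Z, W) = ((((X · Y') · Z') · W') + (((X · Y) · Z') · W')) + (((X · Y) · Z') · W)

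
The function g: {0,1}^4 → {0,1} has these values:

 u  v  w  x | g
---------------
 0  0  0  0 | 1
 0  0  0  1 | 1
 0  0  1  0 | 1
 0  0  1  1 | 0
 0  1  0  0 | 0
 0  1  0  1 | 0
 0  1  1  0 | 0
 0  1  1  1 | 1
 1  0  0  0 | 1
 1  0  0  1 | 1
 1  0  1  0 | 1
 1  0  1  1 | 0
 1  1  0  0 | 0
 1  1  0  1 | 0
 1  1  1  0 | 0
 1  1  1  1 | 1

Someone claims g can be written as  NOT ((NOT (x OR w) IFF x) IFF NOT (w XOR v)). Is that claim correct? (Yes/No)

Evaluate NOT ((NOT (x OR w) IFF x) IFF NOT (w XOR v)) on each row and compare to g:
  u=0, v=0, w=0, x=0: formula gives 1, g = 1 ✓
  u=0, v=0, w=0, x=1: formula gives 1, g = 1 ✓
  u=0, v=0, w=1, x=0: formula gives 1, g = 1 ✓
  u=0, v=0, w=1, x=1: formula gives 0, g = 0 ✓
  … (the remaining 12 rows also agree.)
Every row agrees, so the formula is equivalent.

Yes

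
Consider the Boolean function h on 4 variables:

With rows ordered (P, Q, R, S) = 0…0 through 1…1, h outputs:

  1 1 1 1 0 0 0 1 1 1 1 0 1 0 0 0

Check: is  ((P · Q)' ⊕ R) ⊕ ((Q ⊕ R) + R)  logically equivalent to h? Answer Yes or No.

Check the formula against h row by row:
  P=0, Q=0, R=0, S=0: formula gives 1, h = 1 ✓
  P=0, Q=0, R=0, S=1: formula gives 1, h = 1 ✓
  P=0, Q=0, R=1, S=0: formula gives 1, h = 1 ✓
  P=0, Q=0, R=1, S=1: formula gives 1, h = 1 ✓
  …
  P=0, Q=1, R=1, S=0: formula gives 1, but h = 0 ✗
A single disagreement suffices: at (0,1,1,0) they differ, so the formula does not compute h.

No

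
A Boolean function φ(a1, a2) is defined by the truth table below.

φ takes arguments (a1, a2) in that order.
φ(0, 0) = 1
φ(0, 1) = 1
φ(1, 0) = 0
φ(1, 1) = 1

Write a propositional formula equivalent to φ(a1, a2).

This is a1 → a2 (false only at 1,0).

φ(a1, a2) = a1 IMPLIES a2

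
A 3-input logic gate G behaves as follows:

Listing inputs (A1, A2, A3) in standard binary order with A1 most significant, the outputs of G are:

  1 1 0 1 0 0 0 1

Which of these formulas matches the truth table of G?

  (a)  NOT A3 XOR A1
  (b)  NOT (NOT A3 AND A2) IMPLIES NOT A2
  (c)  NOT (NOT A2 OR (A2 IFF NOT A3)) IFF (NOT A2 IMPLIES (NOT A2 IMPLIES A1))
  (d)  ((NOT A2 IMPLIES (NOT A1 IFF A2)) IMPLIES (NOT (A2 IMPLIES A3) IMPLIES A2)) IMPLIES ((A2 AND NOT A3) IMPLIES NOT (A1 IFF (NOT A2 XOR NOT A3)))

c

(a) disagrees with G on (0,0,1) (formula → 0, table → 1); rule it out.
(b) disagrees with G on (0,1,0) (formula → 1, table → 0); rule it out.
(d) disagrees with G on (0,1,0) (formula → 1, table → 0); rule it out.
That leaves (c). Evaluating it on every row reproduces the table of G exactly.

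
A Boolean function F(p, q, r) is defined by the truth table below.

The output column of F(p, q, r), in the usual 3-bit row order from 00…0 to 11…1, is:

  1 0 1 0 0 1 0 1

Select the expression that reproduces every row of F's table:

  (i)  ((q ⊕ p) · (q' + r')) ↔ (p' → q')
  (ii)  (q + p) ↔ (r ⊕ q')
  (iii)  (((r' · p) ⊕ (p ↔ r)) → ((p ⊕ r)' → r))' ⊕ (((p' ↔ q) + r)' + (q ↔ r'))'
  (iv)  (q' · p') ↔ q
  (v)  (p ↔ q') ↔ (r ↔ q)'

(i) fails at (0,0,0): the formula yields 0, F is 1.
(ii) fails at (0,0,0): the formula yields 0, F is 1.
(iii) fails at (0,1,1): the formula yields 1, F is 0.
(iv) fails at (0,0,0): the formula yields 0, F is 1.
Only (v) survives; checking it on all 8 rows confirms it matches F.

v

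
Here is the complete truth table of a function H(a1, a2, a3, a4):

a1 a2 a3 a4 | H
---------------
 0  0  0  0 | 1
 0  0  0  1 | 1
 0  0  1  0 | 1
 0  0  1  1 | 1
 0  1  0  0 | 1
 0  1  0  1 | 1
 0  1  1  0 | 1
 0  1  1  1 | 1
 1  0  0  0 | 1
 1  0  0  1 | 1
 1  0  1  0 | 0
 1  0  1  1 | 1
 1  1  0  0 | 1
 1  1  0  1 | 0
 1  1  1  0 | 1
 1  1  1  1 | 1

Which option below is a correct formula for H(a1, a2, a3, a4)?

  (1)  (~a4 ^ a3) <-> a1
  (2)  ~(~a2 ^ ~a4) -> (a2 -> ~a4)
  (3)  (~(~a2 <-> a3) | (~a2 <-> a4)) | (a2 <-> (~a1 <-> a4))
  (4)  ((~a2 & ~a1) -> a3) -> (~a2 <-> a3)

(1) disagrees with H on (0,0,0,0) (formula → 0, table → 1); rule it out.
(2) disagrees with H on (0,1,0,1) (formula → 0, table → 1); rule it out.
(4) disagrees with H on (0,1,1,0) (formula → 0, table → 1); rule it out.
(3) is the remaining candidate, and it agrees with H on all 16 inputs.

3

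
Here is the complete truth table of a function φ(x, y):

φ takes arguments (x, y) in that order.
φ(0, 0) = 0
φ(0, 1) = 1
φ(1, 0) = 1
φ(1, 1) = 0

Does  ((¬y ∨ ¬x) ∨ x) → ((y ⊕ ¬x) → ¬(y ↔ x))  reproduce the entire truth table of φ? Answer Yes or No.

Yes

Evaluate ((¬y ∨ ¬x) ∨ x) → ((y ⊕ ¬x) → ¬(y ↔ x)) on each row and compare to φ:
  x=0, y=0: formula gives 0, φ = 0 ✓
  x=0, y=1: formula gives 1, φ = 1 ✓
  x=1, y=0: formula gives 1, φ = 1 ✓
  x=1, y=1: formula gives 0, φ = 0 ✓
Every row agrees, so the formula is equivalent.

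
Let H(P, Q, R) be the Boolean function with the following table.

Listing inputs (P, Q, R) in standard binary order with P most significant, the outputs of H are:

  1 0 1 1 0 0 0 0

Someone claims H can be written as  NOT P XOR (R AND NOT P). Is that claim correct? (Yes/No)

No

Evaluate NOT P XOR (R AND NOT P) on each row and compare to H:
  P=0, Q=0, R=0: formula gives 1, H = 1 ✓
  P=0, Q=0, R=1: formula gives 0, H = 0 ✓
  P=0, Q=1, R=0: formula gives 1, H = 1 ✓
  P=0, Q=1, R=1: formula gives 0, but H = 1 ✗
Row (0,1,1) is a counterexample, so the formula is not equivalent to H.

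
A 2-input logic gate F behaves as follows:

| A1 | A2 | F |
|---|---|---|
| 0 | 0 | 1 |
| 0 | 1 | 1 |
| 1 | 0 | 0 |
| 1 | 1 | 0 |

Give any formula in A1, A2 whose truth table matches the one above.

The output is the negation of A1.

F(A1, A2) = A1'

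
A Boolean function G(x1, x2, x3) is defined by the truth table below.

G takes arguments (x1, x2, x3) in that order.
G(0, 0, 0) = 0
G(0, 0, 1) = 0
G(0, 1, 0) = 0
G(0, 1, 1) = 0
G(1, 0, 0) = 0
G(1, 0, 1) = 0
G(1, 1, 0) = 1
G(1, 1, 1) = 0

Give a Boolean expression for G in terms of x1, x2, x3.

Only row (1,1,0) gives 1. That row's minterm x1·x2·¬x3 is G directly.

G(x1, x2, x3) = (x1 AND x2) AND NOT x3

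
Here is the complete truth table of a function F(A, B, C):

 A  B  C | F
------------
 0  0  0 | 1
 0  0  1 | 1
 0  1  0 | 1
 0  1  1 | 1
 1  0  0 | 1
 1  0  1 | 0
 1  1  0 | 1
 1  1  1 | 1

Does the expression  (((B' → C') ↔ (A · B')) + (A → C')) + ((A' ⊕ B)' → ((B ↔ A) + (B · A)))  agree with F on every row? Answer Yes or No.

Evaluate (((B' → C') ↔ (A · B')) + (A → C')) + ((A' ⊕ B)' → ((B ↔ A) + (B · A))) on each row and compare to F:
  A=0, B=0, C=0: formula gives 1, F = 1 ✓
  A=0, B=0, C=1: formula gives 1, F = 1 ✓
  A=0, B=1, C=0: formula gives 1, F = 1 ✓
  A=0, B=1, C=1: formula gives 1, F = 1 ✓
  A=1, B=0, C=0: formula gives 1, F = 1 ✓
  …and likewise for the remaining 3 rows.
All 8 rows match — the expression computes F exactly.

Yes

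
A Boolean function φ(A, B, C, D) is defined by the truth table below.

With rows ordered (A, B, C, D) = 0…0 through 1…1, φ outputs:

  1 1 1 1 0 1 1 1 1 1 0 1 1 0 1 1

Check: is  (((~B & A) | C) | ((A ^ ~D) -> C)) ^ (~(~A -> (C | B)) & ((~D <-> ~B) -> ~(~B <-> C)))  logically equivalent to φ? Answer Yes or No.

Check the formula against φ row by row:
  A=0, B=0, C=0, D=0: formula gives 1, φ = 1 ✓
  A=0, B=0, C=0, D=1: formula gives 0, but φ = 1 ✗
Since they disagree at (0,0,0,1), the expression is not a correct formula for φ.

No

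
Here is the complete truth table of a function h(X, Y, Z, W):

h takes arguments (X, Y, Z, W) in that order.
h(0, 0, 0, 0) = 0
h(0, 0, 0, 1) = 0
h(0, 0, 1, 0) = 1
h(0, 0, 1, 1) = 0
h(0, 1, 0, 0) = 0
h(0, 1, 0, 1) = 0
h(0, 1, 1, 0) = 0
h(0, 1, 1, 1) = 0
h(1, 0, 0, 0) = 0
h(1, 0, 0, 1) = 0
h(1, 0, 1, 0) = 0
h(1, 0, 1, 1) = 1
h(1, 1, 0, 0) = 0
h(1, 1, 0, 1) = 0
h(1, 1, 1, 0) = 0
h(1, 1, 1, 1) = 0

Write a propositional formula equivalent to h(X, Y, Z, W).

h=1 on 2 inputs: (0,0,1,0), (1,0,1,1). Reading each as a conjunction of literals (¬X·¬Y·Z·¬W, X·¬Y·Z·W) and taking the OR gives the canonical DNF.

h(X, Y, Z, W) = (((¬X ∧ ¬Y) ∧ Z) ∧ ¬W) ∨ (((X ∧ ¬Y) ∧ Z) ∧ W)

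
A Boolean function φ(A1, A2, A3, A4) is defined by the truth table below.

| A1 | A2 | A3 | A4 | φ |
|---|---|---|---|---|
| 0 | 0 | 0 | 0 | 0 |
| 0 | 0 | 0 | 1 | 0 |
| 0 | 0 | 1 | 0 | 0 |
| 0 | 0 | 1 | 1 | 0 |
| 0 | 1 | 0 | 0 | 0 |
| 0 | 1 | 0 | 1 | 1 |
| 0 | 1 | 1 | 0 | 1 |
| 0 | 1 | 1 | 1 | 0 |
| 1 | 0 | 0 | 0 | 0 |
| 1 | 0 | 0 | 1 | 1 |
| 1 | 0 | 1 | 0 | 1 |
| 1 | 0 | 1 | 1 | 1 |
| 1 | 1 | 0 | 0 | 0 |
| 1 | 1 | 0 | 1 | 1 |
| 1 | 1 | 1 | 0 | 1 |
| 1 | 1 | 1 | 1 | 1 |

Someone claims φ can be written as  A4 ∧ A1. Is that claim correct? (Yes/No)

Test each input against both φ and the formula:
  A1=0, A2=0, A3=0, A4=0: formula gives 0, φ = 0 ✓
  A1=0, A2=0, A3=0, A4=1: formula gives 0, φ = 0 ✓
  A1=0, A2=0, A3=1, A4=0: formula gives 0, φ = 0 ✓
  A1=0, A2=0, A3=1, A4=1: formula gives 0, φ = 0 ✓
  …
  A1=0, A2=1, A3=0, A4=1: formula gives 0, but φ = 1 ✗
Since they disagree at (0,1,0,1), the expression is not a correct formula for φ.

No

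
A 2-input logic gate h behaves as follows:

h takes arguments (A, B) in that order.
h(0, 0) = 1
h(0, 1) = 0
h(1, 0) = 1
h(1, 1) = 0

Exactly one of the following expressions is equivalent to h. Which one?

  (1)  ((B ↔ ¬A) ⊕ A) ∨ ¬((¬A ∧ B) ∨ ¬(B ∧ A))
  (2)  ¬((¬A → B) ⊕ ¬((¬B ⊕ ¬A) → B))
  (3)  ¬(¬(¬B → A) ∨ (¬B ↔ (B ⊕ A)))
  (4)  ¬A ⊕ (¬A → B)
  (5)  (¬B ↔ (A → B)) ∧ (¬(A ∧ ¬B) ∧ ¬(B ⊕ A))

(1) disagrees with h on (0,0) (formula → 0, table → 1); rule it out.
(3) disagrees with h on (0,0) (formula → 0, table → 1); rule it out.
(4) disagrees with h on (1,1) (formula → 1, table → 0); rule it out.
(5) disagrees with h on (1,0) (formula → 0, table → 1); rule it out.
That leaves (2). Evaluating it on every row reproduces the table of h exactly.

2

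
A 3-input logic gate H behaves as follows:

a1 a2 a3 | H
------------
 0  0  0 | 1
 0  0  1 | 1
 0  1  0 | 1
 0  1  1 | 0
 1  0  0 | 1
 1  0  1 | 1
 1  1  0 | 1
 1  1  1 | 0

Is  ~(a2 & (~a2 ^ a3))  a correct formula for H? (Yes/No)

Evaluate ~(a2 & (~a2 ^ a3)) on each row and compare to H:
  a1=0, a2=0, a3=0: formula gives 1, H = 1 ✓
  a1=0, a2=0, a3=1: formula gives 1, H = 1 ✓
  a1=0, a2=1, a3=0: formula gives 1, H = 1 ✓
  a1=0, a2=1, a3=1: formula gives 0, H = 0 ✓
  a1=1, a2=0, a3=0: formula gives 1, H = 1 ✓
  … (the remaining 3 rows also agree.)
All 8 rows match — the expression computes H exactly.

Yes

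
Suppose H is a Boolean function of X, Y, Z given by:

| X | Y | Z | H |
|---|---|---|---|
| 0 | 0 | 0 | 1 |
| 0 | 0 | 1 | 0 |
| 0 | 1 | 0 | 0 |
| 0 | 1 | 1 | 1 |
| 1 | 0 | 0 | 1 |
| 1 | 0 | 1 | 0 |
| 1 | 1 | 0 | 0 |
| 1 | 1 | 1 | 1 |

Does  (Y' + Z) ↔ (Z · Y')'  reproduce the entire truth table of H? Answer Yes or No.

Yes

Check the formula against H row by row:
  X=0, Y=0, Z=0: formula gives 1, H = 1 ✓
  X=0, Y=0, Z=1: formula gives 0, H = 0 ✓
  X=0, Y=1, Z=0: formula gives 0, H = 0 ✓
  X=0, Y=1, Z=1: formula gives 1, H = 1 ✓
  X=1, Y=0, Z=0: formula gives 1, H = 1 ✓
  … (the remaining 3 rows also agree.)
No disagreement on any input; they are logically equivalent.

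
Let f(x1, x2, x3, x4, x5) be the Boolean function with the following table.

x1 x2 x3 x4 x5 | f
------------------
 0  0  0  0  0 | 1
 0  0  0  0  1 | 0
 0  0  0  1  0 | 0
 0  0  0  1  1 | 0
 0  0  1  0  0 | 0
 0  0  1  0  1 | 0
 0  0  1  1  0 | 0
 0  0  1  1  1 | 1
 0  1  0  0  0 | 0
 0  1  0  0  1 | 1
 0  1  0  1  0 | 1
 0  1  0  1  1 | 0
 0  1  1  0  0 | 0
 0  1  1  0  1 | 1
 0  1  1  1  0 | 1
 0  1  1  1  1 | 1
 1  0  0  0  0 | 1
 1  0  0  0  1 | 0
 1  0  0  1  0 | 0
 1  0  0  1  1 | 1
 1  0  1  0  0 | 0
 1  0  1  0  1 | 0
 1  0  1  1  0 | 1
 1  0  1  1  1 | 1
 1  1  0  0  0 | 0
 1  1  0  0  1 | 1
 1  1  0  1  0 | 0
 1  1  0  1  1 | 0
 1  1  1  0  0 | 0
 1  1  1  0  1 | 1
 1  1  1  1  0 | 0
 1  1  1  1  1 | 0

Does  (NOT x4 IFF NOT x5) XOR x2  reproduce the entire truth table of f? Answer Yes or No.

Test each input against both f and the formula:
  x1=0, x2=0, x3=0, x4=0, x5=0: formula gives 1, f = 1 ✓
  x1=0, x2=0, x3=0, x4=0, x5=1: formula gives 0, f = 0 ✓
  x1=0, x2=0, x3=0, x4=1, x5=0: formula gives 0, f = 0 ✓
  x1=0, x2=0, x3=0, x4=1, x5=1: formula gives 1, but f = 0 ✗
Row (0,0,0,1,1) is a counterexample, so the formula is not equivalent to f.

No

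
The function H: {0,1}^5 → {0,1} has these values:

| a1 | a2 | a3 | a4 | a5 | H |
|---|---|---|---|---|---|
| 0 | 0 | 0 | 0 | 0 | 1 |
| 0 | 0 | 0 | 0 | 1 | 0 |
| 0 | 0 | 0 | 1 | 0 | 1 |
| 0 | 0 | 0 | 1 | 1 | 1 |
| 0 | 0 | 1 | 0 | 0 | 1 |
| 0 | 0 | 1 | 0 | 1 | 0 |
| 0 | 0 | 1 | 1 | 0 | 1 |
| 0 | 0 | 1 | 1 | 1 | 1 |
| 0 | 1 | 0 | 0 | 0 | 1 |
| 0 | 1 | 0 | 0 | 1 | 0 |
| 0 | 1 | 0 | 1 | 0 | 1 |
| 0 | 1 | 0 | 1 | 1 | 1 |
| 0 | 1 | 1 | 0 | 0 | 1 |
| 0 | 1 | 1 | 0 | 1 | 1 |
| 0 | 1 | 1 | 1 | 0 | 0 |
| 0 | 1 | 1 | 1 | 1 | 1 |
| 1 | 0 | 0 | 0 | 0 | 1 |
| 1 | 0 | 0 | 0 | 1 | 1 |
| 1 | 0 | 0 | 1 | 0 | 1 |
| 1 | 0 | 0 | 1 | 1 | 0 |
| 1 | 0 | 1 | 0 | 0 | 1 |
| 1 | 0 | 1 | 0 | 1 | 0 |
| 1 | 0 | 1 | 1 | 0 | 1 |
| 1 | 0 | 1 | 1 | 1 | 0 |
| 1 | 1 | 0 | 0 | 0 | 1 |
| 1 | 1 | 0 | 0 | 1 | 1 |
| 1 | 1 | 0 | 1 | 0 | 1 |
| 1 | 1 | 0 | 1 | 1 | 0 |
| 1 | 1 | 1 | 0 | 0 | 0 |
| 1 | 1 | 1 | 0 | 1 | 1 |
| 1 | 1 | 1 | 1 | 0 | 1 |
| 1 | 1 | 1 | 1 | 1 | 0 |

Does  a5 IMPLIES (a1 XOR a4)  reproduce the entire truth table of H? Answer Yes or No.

Check the formula against H row by row:
  a1=0, a2=0, a3=0, a4=0, a5=0: formula gives 1, H = 1 ✓
  a1=0, a2=0, a3=0, a4=0, a5=1: formula gives 0, H = 0 ✓
  a1=0, a2=0, a3=0, a4=1, a5=0: formula gives 1, H = 1 ✓
  a1=0, a2=0, a3=0, a4=1, a5=1: formula gives 1, H = 1 ✓
  …
  a1=0, a2=1, a3=1, a4=0, a5=1: formula gives 0, but H = 1 ✗
Row (0,1,1,0,1) is a counterexample, so the formula is not equivalent to H.

No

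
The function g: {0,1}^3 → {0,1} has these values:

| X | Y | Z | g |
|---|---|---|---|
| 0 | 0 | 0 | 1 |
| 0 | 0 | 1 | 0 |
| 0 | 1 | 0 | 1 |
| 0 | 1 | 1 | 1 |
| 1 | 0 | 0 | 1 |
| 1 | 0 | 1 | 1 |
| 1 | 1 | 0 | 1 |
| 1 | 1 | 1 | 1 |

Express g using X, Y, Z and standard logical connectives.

Only row (0,0,1) gives 0. So g is 1 everywhere except there — the complement of the minterm ¬X·¬Y·Z.

g(X, Y, Z) = ¬((¬X ∧ ¬Y) ∧ Z)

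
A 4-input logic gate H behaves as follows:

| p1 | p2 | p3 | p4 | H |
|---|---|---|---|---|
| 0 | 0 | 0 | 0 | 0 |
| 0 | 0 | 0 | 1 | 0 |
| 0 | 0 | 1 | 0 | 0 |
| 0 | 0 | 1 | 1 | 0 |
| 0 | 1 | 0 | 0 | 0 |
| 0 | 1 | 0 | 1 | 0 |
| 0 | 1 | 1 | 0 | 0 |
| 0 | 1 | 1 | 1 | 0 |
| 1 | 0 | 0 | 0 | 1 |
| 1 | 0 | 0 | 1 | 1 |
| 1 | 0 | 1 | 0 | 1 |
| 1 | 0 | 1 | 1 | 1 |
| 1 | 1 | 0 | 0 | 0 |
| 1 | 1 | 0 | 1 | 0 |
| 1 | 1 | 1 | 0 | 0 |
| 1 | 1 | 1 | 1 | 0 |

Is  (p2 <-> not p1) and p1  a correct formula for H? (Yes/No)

Test each input against both H and the formula:
  p1=0, p2=0, p3=0, p4=0: formula gives 0, H = 0 ✓
  p1=0, p2=0, p3=0, p4=1: formula gives 0, H = 0 ✓
  p1=0, p2=0, p3=1, p4=0: formula gives 0, H = 0 ✓
  p1=0, p2=0, p3=1, p4=1: formula gives 0, H = 0 ✓
  …and likewise for the remaining 12 rows.
Every row agrees, so the formula is equivalent.

Yes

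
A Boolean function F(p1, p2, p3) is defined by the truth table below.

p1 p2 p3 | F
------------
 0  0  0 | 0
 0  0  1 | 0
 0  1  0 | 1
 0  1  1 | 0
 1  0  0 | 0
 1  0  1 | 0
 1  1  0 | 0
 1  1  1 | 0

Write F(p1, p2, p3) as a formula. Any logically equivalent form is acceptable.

F is 1 on exactly one input, (0,1,0), whose minterm is ¬p1·p2·¬p3. So F is just that conjunction.

F(p1, p2, p3) = (NOT p1 AND p2) AND NOT p3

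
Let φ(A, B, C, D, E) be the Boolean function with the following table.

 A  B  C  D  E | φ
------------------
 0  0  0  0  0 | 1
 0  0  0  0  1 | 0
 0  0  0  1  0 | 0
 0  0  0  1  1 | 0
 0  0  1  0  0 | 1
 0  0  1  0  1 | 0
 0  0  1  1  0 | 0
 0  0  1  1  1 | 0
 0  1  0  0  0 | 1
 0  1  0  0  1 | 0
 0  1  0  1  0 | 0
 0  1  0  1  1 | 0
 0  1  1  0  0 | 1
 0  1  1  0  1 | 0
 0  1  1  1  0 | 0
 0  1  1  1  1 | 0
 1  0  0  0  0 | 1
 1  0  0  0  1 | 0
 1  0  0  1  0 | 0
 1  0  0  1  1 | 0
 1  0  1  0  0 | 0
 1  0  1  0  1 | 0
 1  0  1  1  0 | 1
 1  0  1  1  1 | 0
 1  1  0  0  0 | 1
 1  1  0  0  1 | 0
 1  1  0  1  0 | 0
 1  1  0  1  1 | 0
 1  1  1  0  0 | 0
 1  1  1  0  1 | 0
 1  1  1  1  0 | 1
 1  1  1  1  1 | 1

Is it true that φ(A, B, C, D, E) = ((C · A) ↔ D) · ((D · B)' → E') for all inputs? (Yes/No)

Yes

Evaluate ((C · A) ↔ D) · ((D · B)' → E') on each row and compare to φ:
  A=0, B=0, C=0, D=0, E=0: formula gives 1, φ = 1 ✓
  A=0, B=0, C=0, D=0, E=1: formula gives 0, φ = 0 ✓
  A=0, B=0, C=0, D=1, E=0: formula gives 0, φ = 0 ✓
  A=0, B=0, C=0, D=1, E=1: formula gives 0, φ = 0 ✓
  …and likewise for the remaining 28 rows.
All 32 rows match — the expression computes φ exactly.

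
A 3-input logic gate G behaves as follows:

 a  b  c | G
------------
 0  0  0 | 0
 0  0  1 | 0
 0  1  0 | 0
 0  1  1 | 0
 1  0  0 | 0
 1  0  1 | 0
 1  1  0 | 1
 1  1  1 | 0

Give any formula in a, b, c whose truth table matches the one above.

G(a, b, c) = (a and b) and not c

G is 1 on exactly one input, (1,1,0), whose minterm is a·b·¬c. So G is just that conjunction.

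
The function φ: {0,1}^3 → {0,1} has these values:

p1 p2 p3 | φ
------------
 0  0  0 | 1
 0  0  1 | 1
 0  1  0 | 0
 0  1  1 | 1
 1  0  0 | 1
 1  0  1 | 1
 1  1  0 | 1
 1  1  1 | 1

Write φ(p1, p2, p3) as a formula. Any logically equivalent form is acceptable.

Only row (0,1,0) gives 0. So φ is 1 everywhere except there — the complement of the minterm ¬p1·p2·¬p3.

φ(p1, p2, p3) = NOT ((NOT p1 AND p2) AND NOT p3)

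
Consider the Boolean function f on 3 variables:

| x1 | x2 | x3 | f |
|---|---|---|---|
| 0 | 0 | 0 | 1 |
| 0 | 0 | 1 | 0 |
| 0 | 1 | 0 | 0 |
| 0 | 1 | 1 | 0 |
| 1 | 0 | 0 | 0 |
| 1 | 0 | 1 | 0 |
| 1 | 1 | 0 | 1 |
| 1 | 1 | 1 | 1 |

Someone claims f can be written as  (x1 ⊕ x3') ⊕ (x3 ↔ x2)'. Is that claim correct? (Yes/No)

Evaluate (x1 ⊕ x3') ⊕ (x3 ↔ x2)' on each row and compare to f:
  x1=0, x2=0, x3=0: formula gives 1, f = 1 ✓
  x1=0, x2=0, x3=1: formula gives 1, but f = 0 ✗
Since they disagree at (0,0,1), the expression is not a correct formula for f.

No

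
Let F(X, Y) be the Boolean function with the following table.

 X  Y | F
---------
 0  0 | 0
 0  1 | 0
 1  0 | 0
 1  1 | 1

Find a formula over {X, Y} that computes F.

The output is 1 only when every input is 1 — the AND of all inputs.

F(X, Y) = X · Y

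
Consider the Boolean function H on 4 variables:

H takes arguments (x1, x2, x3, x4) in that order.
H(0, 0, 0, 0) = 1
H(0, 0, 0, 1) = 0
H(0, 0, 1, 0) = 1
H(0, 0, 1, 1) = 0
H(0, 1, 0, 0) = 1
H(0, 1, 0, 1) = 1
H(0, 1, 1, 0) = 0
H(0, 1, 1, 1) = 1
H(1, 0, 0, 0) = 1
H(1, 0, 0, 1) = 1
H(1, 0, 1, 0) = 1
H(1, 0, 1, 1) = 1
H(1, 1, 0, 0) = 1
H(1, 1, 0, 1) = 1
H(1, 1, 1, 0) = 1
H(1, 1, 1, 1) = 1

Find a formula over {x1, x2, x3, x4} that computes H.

There are just 3 zero rows: (0,0,0,1), (0,0,1,1), (0,1,1,0). Their minterms are ¬x1·¬x2·¬x3·x4, ¬x1·¬x2·x3·x4, ¬x1·x2·x3·¬x4; the OR of those covers precisely the 0-outputs, and negating it yields H.

H(x1, x2, x3, x4) = NOT (((((NOT x1 AND NOT x2) AND NOT x3) AND x4) OR (((NOT x1 AND NOT x2) AND x3) AND x4)) OR (((NOT x1 AND x2) AND x3) AND NOT x4))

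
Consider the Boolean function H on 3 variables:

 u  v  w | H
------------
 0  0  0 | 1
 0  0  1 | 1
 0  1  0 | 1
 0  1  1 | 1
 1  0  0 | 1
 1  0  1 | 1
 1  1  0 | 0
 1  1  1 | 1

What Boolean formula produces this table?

H(u, v, w) = NOT ((u AND v) AND NOT w)

Only row (1,1,0) gives 0. So H is 1 everywhere except there — the complement of the minterm u·v·¬w.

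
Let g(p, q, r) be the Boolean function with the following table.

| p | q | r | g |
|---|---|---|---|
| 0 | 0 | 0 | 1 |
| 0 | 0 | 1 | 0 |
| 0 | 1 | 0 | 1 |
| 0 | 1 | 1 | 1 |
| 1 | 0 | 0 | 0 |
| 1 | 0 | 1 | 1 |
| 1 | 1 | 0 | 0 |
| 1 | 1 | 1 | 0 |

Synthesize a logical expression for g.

g(p, q, r) = ((((not p and not q) and not r) or ((not p and q) and not r)) or ((not p and q) and r)) or ((p and not q) and r)

g=1 on 4 inputs: (0,0,0), (0,1,0), (0,1,1), (1,0,1). Reading each as a conjunction of literals (¬p·¬q·¬r, ¬p·q·¬r, ¬p·q·r, p·¬q·r) and taking the OR gives the canonical DNF.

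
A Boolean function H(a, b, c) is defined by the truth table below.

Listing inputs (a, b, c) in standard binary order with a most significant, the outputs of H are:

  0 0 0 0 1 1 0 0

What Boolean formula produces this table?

H(a, b, c) = ((a · b') · c') + ((a · b') · c)

The 1-rows are (1,0,0), (1,0,1). Each contributes one minterm — a·¬b·¬c; a·¬b·c — and their disjunction is a sum-of-products form of H.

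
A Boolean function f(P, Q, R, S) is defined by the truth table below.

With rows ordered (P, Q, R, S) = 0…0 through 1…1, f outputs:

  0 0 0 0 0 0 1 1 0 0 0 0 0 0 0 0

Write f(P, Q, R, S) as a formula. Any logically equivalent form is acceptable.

f(P, Q, R, S) = (((not P and Q) and R) and not S) or (((not P and Q) and R) and S)

Collect the rows where f=1 — (0,1,1,0), (0,1,1,1) — and write one minterm per row: ¬P·Q·R·¬S, ¬P·Q·R·S. Their union (logical OR) reproduces the table exactly.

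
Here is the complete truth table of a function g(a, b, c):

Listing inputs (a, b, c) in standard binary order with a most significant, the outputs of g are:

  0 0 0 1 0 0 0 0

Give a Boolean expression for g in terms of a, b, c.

g is 1 on exactly one input, (0,1,1), whose minterm is ¬a·b·c. So g is just that conjunction.

g(a, b, c) = (¬a ∧ b) ∧ c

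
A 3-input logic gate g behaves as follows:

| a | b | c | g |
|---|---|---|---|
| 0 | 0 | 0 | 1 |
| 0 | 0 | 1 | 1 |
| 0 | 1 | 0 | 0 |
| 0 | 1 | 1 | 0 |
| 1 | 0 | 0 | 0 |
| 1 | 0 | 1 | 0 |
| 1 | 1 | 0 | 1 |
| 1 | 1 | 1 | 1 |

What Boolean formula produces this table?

g(a, b, c) = ((((~a & ~b) & ~c) | ((~a & ~b) & c)) | ((a & b) & ~c)) | ((a & b) & c)

Collect the rows where g=1 — (0,0,0), (0,0,1), (1,1,0), (1,1,1) — and write one minterm per row: ¬a·¬b·¬c, ¬a·¬b·c, a·b·¬c, a·b·c. Their union (logical OR) reproduces the table exactly.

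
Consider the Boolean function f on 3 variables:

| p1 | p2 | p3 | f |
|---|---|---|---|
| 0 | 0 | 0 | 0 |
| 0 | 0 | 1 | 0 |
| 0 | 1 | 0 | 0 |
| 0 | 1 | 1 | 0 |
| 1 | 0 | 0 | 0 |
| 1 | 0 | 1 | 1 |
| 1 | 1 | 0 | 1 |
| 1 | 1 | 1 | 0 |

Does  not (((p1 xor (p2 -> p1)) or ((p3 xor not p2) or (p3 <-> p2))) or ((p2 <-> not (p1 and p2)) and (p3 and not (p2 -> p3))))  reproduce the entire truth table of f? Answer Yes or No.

Evaluate not (((p1 xor (p2 -> p1)) or ((p3 xor not p2) or (p3 <-> p2))) or ((p2 <-> not (p1 and p2)) and (p3 and not (p2 -> p3)))) on each row and compare to f:
  p1=0, p2=0, p3=0: formula gives 0, f = 0 ✓
  p1=0, p2=0, p3=1: formula gives 0, f = 0 ✓
  p1=0, p2=1, p3=0: formula gives 1, but f = 0 ✗
Row (0,1,0) is a counterexample, so the formula is not equivalent to f.

No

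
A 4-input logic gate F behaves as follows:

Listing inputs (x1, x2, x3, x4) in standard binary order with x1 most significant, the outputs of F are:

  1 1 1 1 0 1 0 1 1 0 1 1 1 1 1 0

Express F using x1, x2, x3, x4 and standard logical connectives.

There are just 4 zero rows: (0,1,0,0), (0,1,1,0), (1,0,0,1), (1,1,1,1). Their minterms are ¬x1·x2·¬x3·¬x4, ¬x1·x2·x3·¬x4, x1·¬x2·¬x3·x4, x1·x2·x3·x4; the OR of those covers precisely the 0-outputs, and negating it yields F.

F(x1, x2, x3, x4) = ~((((((~x1 & x2) & ~x3) & ~x4) | (((~x1 & x2) & x3) & ~x4)) | (((x1 & ~x2) & ~x3) & x4)) | (((x1 & x2) & x3) & x4))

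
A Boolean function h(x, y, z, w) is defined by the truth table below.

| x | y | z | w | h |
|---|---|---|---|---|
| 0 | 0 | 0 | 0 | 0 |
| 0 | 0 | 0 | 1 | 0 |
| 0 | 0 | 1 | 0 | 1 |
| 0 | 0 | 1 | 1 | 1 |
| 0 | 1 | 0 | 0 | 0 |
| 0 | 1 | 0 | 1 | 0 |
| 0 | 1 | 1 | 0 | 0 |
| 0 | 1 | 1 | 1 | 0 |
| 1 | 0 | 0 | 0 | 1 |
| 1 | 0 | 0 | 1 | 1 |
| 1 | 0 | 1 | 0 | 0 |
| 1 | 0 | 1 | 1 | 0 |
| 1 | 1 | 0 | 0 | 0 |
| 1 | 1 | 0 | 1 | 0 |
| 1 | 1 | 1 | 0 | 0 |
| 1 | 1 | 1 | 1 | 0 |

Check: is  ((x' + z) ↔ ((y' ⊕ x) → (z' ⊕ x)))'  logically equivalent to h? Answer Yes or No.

Check the formula against h row by row:
  x=0, y=0, z=0, w=0: formula gives 0, h = 0 ✓
  x=0, y=0, z=0, w=1: formula gives 0, h = 0 ✓
  x=0, y=0, z=1, w=0: formula gives 1, h = 1 ✓
  x=0, y=0, z=1, w=1: formula gives 1, h = 1 ✓
  …and likewise for the remaining 12 rows.
No disagreement on any input; they are logically equivalent.

Yes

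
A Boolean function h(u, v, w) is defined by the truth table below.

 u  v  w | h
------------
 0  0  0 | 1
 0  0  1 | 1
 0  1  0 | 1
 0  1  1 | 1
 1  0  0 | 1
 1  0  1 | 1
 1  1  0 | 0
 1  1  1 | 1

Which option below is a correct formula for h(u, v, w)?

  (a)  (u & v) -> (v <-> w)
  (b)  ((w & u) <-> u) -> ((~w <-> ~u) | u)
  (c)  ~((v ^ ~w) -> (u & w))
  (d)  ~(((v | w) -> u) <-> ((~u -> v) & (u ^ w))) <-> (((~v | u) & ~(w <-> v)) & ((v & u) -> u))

(b) disagrees with h on (0,0,1) (formula → 0, table → 1); rule it out.
(c) disagrees with h on (0,0,1) (formula → 0, table → 1); rule it out.
(d) disagrees with h on (0,0,0) (formula → 0, table → 1); rule it out.
That leaves (a). Evaluating it on every row reproduces the table of h exactly.

a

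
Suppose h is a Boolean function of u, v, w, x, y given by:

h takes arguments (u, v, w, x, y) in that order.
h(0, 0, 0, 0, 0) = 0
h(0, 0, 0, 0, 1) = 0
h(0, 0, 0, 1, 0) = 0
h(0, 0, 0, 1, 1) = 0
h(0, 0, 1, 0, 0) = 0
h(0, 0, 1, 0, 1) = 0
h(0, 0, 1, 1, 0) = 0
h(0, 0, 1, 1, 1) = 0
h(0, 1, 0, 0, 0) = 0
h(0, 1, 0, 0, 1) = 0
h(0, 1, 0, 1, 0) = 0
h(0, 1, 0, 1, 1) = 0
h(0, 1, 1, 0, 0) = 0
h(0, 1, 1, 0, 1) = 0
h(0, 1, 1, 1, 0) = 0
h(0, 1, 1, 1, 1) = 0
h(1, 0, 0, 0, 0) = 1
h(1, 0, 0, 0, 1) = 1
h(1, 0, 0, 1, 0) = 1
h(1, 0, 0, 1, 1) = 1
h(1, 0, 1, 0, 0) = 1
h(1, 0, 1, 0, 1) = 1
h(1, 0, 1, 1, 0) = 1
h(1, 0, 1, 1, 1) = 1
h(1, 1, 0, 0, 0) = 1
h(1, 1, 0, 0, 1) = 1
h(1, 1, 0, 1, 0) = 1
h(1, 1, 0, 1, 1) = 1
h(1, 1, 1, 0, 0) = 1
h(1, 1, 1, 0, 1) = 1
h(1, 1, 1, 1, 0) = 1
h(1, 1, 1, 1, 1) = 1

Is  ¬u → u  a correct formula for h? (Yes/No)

Yes

Test each input against both h and the formula:
  u=0, v=0, w=0, x=0, y=0: formula gives 0, h = 0 ✓
  u=0, v=0, w=0, x=0, y=1: formula gives 0, h = 0 ✓
  u=0, v=0, w=0, x=1, y=0: formula gives 0, h = 0 ✓
  u=0, v=0, w=0, x=1, y=1: formula gives 0, h = 0 ✓
  …and likewise for the remaining 28 rows.
Every row agrees, so the formula is equivalent.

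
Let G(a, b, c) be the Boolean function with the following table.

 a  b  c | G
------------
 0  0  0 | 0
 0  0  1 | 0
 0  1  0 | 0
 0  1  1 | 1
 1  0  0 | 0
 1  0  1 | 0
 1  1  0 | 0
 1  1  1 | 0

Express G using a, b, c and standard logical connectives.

G is 1 on exactly one input, (0,1,1), whose minterm is ¬a·b·c. So G is just that conjunction.

G(a, b, c) = (a' · b) · c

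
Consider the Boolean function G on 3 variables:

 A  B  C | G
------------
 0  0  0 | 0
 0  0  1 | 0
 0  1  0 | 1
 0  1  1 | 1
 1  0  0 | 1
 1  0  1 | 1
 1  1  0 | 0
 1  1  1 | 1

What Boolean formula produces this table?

G(A, B, C) = ¬((((¬A ∧ ¬B) ∧ ¬C) ∨ ((¬A ∧ ¬B) ∧ C)) ∨ ((A ∧ B) ∧ ¬C))

There are just 3 zero rows: (0,0,0), (0,0,1), (1,1,0). Their minterms are ¬A·¬B·¬C, ¬A·¬B·C, A·B·¬C; the OR of those covers precisely the 0-outputs, and negating it yields G.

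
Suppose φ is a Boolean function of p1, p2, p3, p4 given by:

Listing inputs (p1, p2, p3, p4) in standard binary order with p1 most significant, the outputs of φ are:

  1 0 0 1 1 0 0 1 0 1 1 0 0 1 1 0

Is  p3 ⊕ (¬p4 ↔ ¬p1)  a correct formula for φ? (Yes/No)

Yes

Test each input against both φ and the formula:
  p1=0, p2=0, p3=0, p4=0: formula gives 1, φ = 1 ✓
  p1=0, p2=0, p3=0, p4=1: formula gives 0, φ = 0 ✓
  p1=0, p2=0, p3=1, p4=0: formula gives 0, φ = 0 ✓
  p1=0, p2=0, p3=1, p4=1: formula gives 1, φ = 1 ✓
  …and likewise for the remaining 12 rows.
No disagreement on any input; they are logically equivalent.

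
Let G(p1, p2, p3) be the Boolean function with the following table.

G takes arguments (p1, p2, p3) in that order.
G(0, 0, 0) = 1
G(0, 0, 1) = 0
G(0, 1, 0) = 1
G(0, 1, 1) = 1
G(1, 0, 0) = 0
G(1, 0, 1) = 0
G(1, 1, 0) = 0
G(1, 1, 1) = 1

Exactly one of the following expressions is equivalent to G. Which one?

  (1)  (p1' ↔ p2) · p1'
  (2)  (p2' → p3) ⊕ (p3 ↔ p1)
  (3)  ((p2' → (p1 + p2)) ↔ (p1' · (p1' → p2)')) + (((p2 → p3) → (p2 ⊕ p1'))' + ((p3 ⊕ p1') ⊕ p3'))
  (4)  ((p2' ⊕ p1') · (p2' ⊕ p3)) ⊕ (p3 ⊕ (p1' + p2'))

(1): at (0,0,0) it gives 0, but G = 1 — eliminated.
(2): at (0,0,1) it gives 1, but G = 0 — eliminated.
(3): at (0,0,0) it gives 0, but G = 1 — eliminated.
That leaves (4). Evaluating it on every row reproduces the table of G exactly.

4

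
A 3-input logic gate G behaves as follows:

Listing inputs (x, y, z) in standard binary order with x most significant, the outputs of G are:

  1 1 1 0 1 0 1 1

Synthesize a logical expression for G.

G(x, y, z) = ~(((~x & y) & z) | ((x & ~y) & z))

G is 0 on only 2 rows — (0,1,1), (1,0,1). Writing each as a minterm (¬x·y·z, x·¬y·z) and OR-ing them characterizes exactly where G=0, so G is the negation of that disjunction.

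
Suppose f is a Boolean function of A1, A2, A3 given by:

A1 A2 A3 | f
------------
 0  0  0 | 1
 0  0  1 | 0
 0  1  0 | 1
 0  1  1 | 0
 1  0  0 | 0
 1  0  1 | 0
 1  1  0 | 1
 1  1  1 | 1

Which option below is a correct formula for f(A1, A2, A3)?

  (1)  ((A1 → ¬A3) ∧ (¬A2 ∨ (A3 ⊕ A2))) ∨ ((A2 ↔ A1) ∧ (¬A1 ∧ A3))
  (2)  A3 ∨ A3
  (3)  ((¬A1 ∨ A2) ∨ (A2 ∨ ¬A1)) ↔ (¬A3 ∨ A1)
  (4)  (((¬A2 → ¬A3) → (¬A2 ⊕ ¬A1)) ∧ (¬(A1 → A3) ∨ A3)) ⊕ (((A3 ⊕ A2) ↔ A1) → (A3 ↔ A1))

3

(1) disagrees with f on (0,0,1) (formula → 1, table → 0); rule it out.
(2) disagrees with f on (0,0,0) (formula → 0, table → 1); rule it out.
(4) disagrees with f on (0,1,1) (formula → 1, table → 0); rule it out.
That leaves (3). Evaluating it on every row reproduces the table of f exactly.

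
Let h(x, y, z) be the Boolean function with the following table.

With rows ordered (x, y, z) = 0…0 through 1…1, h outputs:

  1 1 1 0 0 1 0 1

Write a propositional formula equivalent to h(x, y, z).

h(x, y, z) = not ((((not x and y) and z) or ((x and not y) and not z)) or ((x and y) and not z))

The 0-rows are (0,1,1), (1,0,0), (1,1,0). Take each as a conjunction (¬x·y·z, x·¬y·¬z, x·y·¬z), form their disjunction, and complement — that gives a formula that is 1 everywhere h is.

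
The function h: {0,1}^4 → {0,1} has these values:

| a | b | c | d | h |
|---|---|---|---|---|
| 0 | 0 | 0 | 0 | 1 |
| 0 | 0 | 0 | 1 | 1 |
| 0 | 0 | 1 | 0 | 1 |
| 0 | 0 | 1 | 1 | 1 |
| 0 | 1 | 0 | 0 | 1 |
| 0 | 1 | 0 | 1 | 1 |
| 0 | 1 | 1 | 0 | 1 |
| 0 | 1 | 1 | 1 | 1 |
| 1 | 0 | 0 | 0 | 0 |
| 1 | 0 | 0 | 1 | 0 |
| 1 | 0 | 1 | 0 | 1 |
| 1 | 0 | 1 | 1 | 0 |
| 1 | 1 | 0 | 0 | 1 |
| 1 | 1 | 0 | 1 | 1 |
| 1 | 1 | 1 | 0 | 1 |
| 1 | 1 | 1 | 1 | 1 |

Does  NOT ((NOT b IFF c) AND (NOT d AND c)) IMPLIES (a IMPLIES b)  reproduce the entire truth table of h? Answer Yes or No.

Yes

Check the formula against h row by row:
  a=0, b=0, c=0, d=0: formula gives 1, h = 1 ✓
  a=0, b=0, c=0, d=1: formula gives 1, h = 1 ✓
  a=0, b=0, c=1, d=0: formula gives 1, h = 1 ✓
  a=0, b=0, c=1, d=1: formula gives 1, h = 1 ✓
  … (the remaining 12 rows also agree.)
All 16 rows match — the expression computes h exactly.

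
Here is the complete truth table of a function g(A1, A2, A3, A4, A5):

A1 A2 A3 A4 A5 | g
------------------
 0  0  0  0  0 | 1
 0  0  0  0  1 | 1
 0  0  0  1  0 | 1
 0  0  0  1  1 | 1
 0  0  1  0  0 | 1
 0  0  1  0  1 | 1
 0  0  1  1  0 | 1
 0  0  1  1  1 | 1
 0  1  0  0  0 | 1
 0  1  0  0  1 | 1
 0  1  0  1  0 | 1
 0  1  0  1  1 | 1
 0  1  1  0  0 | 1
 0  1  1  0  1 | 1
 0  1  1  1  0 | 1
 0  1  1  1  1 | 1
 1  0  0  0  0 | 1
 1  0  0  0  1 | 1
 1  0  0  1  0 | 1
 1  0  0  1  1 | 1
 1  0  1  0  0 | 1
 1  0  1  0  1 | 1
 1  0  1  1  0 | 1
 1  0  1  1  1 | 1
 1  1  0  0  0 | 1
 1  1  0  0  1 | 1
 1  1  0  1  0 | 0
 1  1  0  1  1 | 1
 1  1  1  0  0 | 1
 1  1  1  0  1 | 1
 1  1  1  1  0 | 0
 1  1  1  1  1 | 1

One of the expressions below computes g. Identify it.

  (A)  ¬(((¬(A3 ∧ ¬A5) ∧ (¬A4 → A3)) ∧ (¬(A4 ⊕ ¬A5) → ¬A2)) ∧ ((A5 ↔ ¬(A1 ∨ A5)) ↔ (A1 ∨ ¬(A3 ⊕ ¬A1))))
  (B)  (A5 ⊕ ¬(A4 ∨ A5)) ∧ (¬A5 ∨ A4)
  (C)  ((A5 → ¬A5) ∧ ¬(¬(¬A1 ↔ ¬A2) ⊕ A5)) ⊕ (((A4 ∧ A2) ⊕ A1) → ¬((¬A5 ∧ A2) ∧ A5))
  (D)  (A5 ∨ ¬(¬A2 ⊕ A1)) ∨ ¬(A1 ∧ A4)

(A) disagrees with g on (0,0,0,1,0) (formula → 0, table → 1); rule it out.
(B) disagrees with g on (0,0,0,0,1) (formula → 0, table → 1); rule it out.
(C) disagrees with g on (0,0,0,0,0) (formula → 0, table → 1); rule it out.
That leaves (D). Evaluating it on every row reproduces the table of g exactly.

D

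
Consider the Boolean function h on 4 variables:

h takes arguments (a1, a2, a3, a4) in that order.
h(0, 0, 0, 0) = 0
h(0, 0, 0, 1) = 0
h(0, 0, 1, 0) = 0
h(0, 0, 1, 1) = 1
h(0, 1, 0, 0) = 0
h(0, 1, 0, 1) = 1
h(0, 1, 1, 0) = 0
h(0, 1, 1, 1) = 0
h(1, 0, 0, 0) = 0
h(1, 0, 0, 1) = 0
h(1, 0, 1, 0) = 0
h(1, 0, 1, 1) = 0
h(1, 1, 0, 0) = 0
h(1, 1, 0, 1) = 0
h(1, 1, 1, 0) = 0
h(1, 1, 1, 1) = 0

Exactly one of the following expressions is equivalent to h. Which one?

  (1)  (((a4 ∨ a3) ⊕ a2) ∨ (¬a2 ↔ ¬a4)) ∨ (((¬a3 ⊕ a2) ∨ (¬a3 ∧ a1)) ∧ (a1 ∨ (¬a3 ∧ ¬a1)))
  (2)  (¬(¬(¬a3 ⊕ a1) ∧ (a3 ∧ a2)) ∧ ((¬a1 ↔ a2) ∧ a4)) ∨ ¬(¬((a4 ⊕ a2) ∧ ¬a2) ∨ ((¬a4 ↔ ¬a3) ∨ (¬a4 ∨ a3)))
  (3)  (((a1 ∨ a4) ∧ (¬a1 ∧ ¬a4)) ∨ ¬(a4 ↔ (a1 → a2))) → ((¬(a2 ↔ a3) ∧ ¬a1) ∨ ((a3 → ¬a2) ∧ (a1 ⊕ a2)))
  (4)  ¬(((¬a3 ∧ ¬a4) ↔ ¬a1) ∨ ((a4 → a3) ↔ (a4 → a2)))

(1) disagrees with h on (0,0,0,0) (formula → 1, table → 0); rule it out.
(2) disagrees with h on (0,0,0,1) (formula → 1, table → 0); rule it out.
(3) disagrees with h on (0,0,0,1) (formula → 1, table → 0); rule it out.
(4) is the remaining candidate, and it agrees with h on all 16 inputs.

4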